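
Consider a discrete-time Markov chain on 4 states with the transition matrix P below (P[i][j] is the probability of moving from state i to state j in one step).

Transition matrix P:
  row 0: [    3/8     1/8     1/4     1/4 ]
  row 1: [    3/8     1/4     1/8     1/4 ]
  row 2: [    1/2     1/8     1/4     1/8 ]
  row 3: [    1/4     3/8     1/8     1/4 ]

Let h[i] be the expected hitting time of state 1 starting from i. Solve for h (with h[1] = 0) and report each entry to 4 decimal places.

First-step conditioning: h[1] = 0; for i ≠ 1, h[i] = 1 + Σ_k P[i][k]·h[k].
  h[0] = 1 + 3/8·h[0] + 1/4·h[2] + 1/4·h[3]
  h[2] = 1 + 1/2·h[0] + 1/4·h[2] + 1/8·h[3]
  h[3] = 1 + 1/4·h[0] + 1/8·h[2] + 1/4·h[3]
Solving the 3×3 linear system over states ≠ 1 gives exactly h = [72/13, 0, 40/7, 376/91] (h[1] = 0 is the target).

h = [5.5385, 0.0000, 5.7143, 4.1319]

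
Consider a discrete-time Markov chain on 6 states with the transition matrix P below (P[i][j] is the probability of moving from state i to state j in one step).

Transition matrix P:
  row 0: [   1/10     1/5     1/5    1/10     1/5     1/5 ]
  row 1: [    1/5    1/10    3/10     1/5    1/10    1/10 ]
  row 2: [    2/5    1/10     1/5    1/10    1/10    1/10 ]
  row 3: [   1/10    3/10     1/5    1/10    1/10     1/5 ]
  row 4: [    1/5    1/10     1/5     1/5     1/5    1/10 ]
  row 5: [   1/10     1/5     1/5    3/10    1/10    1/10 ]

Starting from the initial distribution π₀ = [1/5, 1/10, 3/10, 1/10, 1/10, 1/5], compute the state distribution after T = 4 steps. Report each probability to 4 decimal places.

π = [0.1946, 0.1644, 0.2164, 0.1566, 0.1327, 0.1352]

t=0: π = [0.2000, 0.1000, 0.3000, 0.1000, 0.1000, 0.2000]
t=1: π = [0.2100, 0.1600, 0.2100, 0.1600, 0.1300, 0.1300]
t=2: π = [0.1920, 0.1660, 0.2160, 0.1550, 0.1340, 0.1370]
t=3: π = [0.1948, 0.1639, 0.2166, 0.1574, 0.1326, 0.1347]
t=4: π = [0.1946, 0.1644, 0.2164, 0.1566, 0.1327, 0.1352]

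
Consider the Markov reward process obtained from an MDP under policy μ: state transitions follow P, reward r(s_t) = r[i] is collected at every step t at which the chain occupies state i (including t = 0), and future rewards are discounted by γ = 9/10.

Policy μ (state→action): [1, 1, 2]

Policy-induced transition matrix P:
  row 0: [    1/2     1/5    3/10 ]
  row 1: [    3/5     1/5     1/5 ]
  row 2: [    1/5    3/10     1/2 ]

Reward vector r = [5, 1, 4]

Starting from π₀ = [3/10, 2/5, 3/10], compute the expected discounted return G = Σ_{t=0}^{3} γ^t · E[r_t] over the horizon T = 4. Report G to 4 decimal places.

t=0: π = [0.3000, 0.4000, 0.3000], E[r] = 3.1000, γ^t·E[r] = 3.100000, running G = 3.100000
t=1: π = [0.4500, 0.2300, 0.3200], E[r] = 3.7600, γ^t·E[r] = 3.384000, running G = 6.484000
t=2: π = [0.4270, 0.2320, 0.3410], E[r] = 3.7310, γ^t·E[r] = 3.022110, running G = 9.506110
t=3: π = [0.4209, 0.2341, 0.3450], E[r] = 3.7186, γ^t·E[r] = 2.710859, running G = 12.216969

G = 12.2170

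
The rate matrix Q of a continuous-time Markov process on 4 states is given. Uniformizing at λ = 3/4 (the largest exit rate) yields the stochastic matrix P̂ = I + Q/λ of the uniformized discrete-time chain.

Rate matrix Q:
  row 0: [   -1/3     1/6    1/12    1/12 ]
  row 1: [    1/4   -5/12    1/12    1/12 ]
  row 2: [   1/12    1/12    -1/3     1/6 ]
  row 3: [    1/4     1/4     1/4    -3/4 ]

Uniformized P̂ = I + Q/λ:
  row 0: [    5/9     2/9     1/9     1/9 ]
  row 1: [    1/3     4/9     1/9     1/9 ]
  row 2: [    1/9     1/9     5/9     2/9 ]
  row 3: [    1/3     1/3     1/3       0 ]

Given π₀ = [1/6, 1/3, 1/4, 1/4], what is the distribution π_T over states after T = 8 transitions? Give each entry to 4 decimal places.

t=0: π = [0.1667, 0.3333, 0.2500, 0.2500]
t=1: π = [0.3148, 0.2963, 0.2778, 0.1111]
t=2: π = [0.3416, 0.2695, 0.2593, 0.1296]
t=3: π = [0.3516, 0.2677, 0.2551, 0.1255]
t=4: π = [0.3548, 0.2673, 0.2524, 0.1255]
t=5: π = [0.3561, 0.2675, 0.2512, 0.1252]
t=6: π = [0.3566, 0.2677, 0.2506, 0.1251]
t=7: π = [0.3569, 0.2678, 0.2503, 0.1251]
t=8: π = [0.3570, 0.2678, 0.2501, 0.1250]

π = [0.3570, 0.2678, 0.2501, 0.1250]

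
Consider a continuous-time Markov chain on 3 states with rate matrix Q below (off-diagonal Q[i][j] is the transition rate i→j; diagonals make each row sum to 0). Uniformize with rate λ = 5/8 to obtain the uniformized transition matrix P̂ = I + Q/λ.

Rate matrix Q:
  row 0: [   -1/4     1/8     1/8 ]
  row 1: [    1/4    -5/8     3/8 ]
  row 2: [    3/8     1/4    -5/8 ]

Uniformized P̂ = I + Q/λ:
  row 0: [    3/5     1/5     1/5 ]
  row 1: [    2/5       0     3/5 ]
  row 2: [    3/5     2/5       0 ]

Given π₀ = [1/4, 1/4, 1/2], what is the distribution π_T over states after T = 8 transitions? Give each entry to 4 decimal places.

t=0: π = [0.2500, 0.2500, 0.5000]
t=1: π = [0.5500, 0.2500, 0.2000]
t=2: π = [0.5500, 0.1900, 0.2600]
t=3: π = [0.5620, 0.2140, 0.2240]
t=4: π = [0.5572, 0.2020, 0.2408]
t=5: π = [0.5596, 0.2078, 0.2326]
t=6: π = [0.5584, 0.2050, 0.2366]
t=7: π = [0.5590, 0.2063, 0.2347]
t=8: π = [0.5587, 0.2057, 0.2356]

π = [0.5587, 0.2057, 0.2356]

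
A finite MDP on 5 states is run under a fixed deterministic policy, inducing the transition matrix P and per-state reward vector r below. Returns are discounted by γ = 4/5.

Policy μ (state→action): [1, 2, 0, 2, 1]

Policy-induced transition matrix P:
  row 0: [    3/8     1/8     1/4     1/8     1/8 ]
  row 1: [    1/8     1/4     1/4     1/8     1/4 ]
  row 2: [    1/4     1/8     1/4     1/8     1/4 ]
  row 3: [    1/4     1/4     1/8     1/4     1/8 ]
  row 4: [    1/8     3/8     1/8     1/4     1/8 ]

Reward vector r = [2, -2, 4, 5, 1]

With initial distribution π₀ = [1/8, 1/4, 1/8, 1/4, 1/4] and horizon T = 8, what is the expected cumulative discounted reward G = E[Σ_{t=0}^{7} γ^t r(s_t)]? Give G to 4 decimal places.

t=0: π = [0.1250, 0.2500, 0.1250, 0.2500, 0.2500], E[r] = 1.7500, γ^t·E[r] = 1.750000, running G = 1.750000
t=1: π = [0.2031, 0.2500, 0.1875, 0.1875, 0.1719], E[r] = 1.7656, γ^t·E[r] = 1.412500, running G = 3.162500
t=2: π = [0.2227, 0.2227, 0.2051, 0.1699, 0.1797], E[r] = 1.8496, γ^t·E[r] = 1.183750, running G = 4.346250
t=3: π = [0.2275, 0.2190, 0.2063, 0.1687, 0.1785], E[r] = 1.8643, γ^t·E[r] = 0.954500, running G = 5.300750
t=4: π = [0.2288, 0.2181, 0.2066, 0.1684, 0.1782], E[r] = 1.8679, γ^t·E[r] = 0.765100, running G = 6.065850
t=5: π = [0.2291, 0.2178, 0.2067, 0.1683, 0.1781], E[r] = 1.8688, γ^t·E[r] = 0.612380, running G = 6.678230
t=6: π = [0.2291, 0.2178, 0.2067, 0.1683, 0.1781], E[r] = 1.8691, γ^t·E[r] = 0.489964, running G = 7.168194
t=7: π = [0.2292, 0.2178, 0.2067, 0.1683, 0.1781], E[r] = 1.8691, γ^t·E[r] = 0.391983, running G = 7.560177

G = 7.5602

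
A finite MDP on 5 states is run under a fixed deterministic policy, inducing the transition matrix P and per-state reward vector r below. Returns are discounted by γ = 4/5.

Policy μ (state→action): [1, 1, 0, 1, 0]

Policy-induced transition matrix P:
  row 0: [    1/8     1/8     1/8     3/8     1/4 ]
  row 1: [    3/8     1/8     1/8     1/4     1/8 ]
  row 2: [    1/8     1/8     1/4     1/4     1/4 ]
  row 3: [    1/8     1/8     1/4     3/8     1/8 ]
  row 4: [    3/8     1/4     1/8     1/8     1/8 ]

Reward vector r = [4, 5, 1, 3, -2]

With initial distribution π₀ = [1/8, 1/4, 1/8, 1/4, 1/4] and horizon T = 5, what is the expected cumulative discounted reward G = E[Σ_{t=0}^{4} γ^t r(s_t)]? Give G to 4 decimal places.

t=0: π = [0.1250, 0.2500, 0.1250, 0.2500, 0.2500], E[r] = 2.1250, γ^t·E[r] = 2.125000, running G = 2.125000
t=1: π = [0.2500, 0.1563, 0.1719, 0.2656, 0.1563], E[r] = 2.4375, γ^t·E[r] = 1.950000, running G = 4.075000
t=2: π = [0.2031, 0.1445, 0.1797, 0.2949, 0.1777], E[r] = 2.2441, γ^t·E[r] = 1.436250, running G = 5.511250
t=3: π = [0.2056, 0.1472, 0.1843, 0.2900, 0.1729], E[r] = 2.2671, γ^t·E[r] = 1.160750, running G = 6.672000
t=4: π = [0.2050, 0.1466, 0.1843, 0.2903, 0.1737], E[r] = 2.2610, γ^t·E[r] = 0.926088, running G = 7.598088

G = 7.5981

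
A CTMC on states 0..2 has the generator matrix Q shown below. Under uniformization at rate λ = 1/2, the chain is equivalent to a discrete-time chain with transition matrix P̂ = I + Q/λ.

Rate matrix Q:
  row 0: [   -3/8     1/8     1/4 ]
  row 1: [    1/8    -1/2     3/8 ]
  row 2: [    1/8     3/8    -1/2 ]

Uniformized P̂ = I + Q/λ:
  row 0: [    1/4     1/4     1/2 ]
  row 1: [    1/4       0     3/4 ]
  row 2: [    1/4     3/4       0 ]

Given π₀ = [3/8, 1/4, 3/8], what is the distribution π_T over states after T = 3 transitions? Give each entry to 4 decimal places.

π = [0.2500, 0.3672, 0.3828]

t=0: π = [0.3750, 0.2500, 0.3750]
t=1: π = [0.2500, 0.3750, 0.3750]
t=2: π = [0.2500, 0.3438, 0.4063]
t=3: π = [0.2500, 0.3672, 0.3828]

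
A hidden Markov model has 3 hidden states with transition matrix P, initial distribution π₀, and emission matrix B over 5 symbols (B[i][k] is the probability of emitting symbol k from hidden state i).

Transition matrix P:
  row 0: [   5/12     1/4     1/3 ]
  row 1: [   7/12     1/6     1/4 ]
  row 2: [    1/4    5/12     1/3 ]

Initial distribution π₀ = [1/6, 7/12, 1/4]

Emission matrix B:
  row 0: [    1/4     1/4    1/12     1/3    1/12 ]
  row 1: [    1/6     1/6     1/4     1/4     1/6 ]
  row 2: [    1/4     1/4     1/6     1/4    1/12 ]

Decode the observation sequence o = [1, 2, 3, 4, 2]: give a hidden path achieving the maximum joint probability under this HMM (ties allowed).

path = [2, 1, 0, 2, 1]

t=0: δ = [4.167e-02, 9.722e-02, 6.250e-02]  (obs o_0=1)
t=1: δ = [4.726e-03, 6.510e-03, 4.051e-03]  ψ = [1, 2, 1]  (obs o_1=2)
t=2: δ = [1.266e-03, 4.220e-04, 4.069e-04]  ψ = [1, 2, 1]  (obs o_2=3)
t=3: δ = [4.396e-05, 5.275e-05, 3.516e-05]  ψ = [0, 0, 0]  (obs o_3=4)
t=4: δ = [2.564e-06, 3.663e-06, 2.442e-06]  ψ = [1, 2, 0]  (obs o_4=2)
backtrack: best end state = 1; path = [2, 1, 0, 2, 1]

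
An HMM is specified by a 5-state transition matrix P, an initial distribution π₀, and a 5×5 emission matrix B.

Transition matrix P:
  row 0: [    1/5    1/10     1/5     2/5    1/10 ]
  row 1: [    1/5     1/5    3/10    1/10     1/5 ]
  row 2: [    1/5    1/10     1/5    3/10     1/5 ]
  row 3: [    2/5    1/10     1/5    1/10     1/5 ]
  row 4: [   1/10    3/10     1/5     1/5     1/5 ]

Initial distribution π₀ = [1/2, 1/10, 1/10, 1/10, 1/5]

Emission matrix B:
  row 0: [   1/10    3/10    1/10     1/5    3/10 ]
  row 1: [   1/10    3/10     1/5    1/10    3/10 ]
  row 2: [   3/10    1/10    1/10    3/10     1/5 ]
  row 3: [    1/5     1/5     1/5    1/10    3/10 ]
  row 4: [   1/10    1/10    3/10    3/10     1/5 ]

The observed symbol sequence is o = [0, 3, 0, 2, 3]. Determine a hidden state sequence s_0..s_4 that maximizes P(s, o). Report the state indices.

t=0: δ = [5.000e-02, 1.000e-02, 3.000e-02, 2.000e-02, 2.000e-02]  (obs o_0=0)
t=1: δ = [2.000e-03, 6.000e-04, 3.000e-03, 2.000e-03, 1.800e-03]  ψ = [0, 4, 0, 0, 2]  (obs o_1=3)
t=2: δ = [8.000e-05, 5.400e-05, 1.800e-04, 1.800e-04, 6.000e-05]  ψ = [3, 4, 2, 2, 2]  (obs o_2=0)
t=3: δ = [7.200e-06, 3.600e-06, 3.600e-06, 1.080e-05, 1.080e-05]  ψ = [3, 2, 2, 2, 2]  (obs o_3=2)
t=4: δ = [8.640e-07, 3.240e-07, 6.480e-07, 2.880e-07, 6.480e-07]  ψ = [3, 4, 3, 0, 3]  (obs o_4=3)
backtrack: best end state = 0; path = [0, 2, 2, 3, 0]

path = [0, 2, 2, 3, 0]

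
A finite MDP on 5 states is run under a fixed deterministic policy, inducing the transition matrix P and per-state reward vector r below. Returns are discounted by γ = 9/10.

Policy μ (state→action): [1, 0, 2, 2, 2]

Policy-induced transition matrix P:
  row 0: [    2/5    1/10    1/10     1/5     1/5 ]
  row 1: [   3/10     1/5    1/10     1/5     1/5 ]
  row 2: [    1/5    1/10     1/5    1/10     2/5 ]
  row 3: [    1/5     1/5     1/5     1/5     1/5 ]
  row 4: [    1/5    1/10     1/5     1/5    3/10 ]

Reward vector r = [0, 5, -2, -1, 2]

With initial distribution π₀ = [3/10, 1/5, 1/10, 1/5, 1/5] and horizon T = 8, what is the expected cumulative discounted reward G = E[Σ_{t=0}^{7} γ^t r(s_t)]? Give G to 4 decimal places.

G = 4.1629

t=0: π = [0.3000, 0.2000, 0.1000, 0.2000, 0.2000], E[r] = 1.0000, γ^t·E[r] = 1.000000, running G = 1.000000
t=1: π = [0.2800, 0.1400, 0.1500, 0.1900, 0.2400], E[r] = 0.6900, γ^t·E[r] = 0.621000, running G = 1.621000
t=2: π = [0.2700, 0.1330, 0.1580, 0.1850, 0.2540], E[r] = 0.6720, γ^t·E[r] = 0.544320, running G = 2.165320
t=3: π = [0.2673, 0.1318, 0.1597, 0.1842, 0.2570], E[r] = 0.6694, γ^t·E[r] = 0.487993, running G = 2.653313
t=4: π = [0.2666, 0.1316, 0.1601, 0.1840, 0.2576], E[r] = 0.6691, γ^t·E[r] = 0.438977, running G = 3.092289
t=5: π = [0.2665, 0.1316, 0.1602, 0.1840, 0.2578], E[r] = 0.6690, γ^t·E[r] = 0.395059, running G = 3.487348
t=6: π = [0.2665, 0.1316, 0.1602, 0.1840, 0.2578], E[r] = 0.6690, γ^t·E[r] = 0.355551, running G = 3.842899
t=7: π = [0.2664, 0.1316, 0.1602, 0.1840, 0.2578], E[r] = 0.6690, γ^t·E[r] = 0.319995, running G = 4.162895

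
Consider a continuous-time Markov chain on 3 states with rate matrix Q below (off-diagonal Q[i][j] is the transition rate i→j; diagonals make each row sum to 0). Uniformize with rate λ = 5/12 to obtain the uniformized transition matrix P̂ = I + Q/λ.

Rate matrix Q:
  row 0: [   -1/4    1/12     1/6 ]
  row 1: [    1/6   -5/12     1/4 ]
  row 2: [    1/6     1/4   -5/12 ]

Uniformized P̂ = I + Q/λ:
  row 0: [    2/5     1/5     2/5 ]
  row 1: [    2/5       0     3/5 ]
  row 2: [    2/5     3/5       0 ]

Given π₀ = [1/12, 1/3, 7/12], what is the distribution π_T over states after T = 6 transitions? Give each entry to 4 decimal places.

t=0: π = [0.0833, 0.3333, 0.5833]
t=1: π = [0.4000, 0.3667, 0.2333]
t=2: π = [0.4000, 0.2200, 0.3800]
t=3: π = [0.4000, 0.3080, 0.2920]
t=4: π = [0.4000, 0.2552, 0.3448]
t=5: π = [0.4000, 0.2869, 0.3131]
t=6: π = [0.4000, 0.2679, 0.3321]

π = [0.4000, 0.2679, 0.3321]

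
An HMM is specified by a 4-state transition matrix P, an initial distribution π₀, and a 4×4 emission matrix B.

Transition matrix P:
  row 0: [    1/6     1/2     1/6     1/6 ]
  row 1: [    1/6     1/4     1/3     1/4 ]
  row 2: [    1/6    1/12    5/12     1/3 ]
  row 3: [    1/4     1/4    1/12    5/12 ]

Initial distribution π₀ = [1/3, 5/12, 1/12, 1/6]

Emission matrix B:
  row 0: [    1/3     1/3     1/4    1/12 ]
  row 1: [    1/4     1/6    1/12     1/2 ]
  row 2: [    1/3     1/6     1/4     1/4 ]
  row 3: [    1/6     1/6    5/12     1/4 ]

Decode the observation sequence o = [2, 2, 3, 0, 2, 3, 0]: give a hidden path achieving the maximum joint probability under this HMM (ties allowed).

path = [3, 3, 1, 2, 3, 1, 2]

t=0: δ = [8.333e-02, 3.472e-02, 2.083e-02, 6.944e-02]  (obs o_0=2)
t=1: δ = [4.340e-03, 3.472e-03, 3.472e-03, 1.206e-02]  ψ = [3, 0, 0, 3]  (obs o_1=2)
t=2: δ = [2.512e-04, 1.507e-03, 3.617e-04, 1.256e-03]  ψ = [3, 3, 2, 3]  (obs o_2=3)
t=3: δ = [1.047e-04, 9.419e-05, 1.674e-04, 8.721e-05]  ψ = [3, 1, 1, 3]  (obs o_3=0)
t=4: δ = [6.977e-06, 4.361e-06, 1.744e-05, 2.326e-05]  ψ = [2, 0, 2, 2]  (obs o_4=2)
t=5: δ = [4.845e-07, 2.907e-06, 1.817e-06, 2.423e-06]  ψ = [3, 3, 2, 3]  (obs o_5=3)
t=6: δ = [2.019e-07, 1.817e-07, 3.230e-07, 1.682e-07]  ψ = [3, 1, 1, 3]  (obs o_6=0)
backtrack: best end state = 2; path = [3, 3, 1, 2, 3, 1, 2]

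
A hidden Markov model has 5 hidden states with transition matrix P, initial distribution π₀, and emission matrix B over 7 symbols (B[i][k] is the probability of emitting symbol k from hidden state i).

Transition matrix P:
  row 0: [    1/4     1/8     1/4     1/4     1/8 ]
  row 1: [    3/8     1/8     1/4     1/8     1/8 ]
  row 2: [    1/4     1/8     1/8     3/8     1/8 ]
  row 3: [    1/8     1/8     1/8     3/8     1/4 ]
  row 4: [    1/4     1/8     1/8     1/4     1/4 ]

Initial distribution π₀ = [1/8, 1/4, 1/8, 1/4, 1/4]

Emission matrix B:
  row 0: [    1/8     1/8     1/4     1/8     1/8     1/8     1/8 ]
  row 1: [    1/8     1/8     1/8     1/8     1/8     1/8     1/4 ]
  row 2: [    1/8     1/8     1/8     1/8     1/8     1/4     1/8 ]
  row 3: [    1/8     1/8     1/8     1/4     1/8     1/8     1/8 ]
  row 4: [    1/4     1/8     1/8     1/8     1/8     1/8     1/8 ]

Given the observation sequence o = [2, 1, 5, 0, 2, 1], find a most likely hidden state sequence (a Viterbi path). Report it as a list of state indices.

t=0: δ = [3.125e-02, 3.125e-02, 1.562e-02, 3.125e-02, 3.125e-02]  (obs o_0=2)
t=1: δ = [1.465e-03, 4.883e-04, 9.766e-04, 1.465e-03, 9.766e-04]  ψ = [1, 0, 0, 3, 3]  (obs o_1=1)
t=2: δ = [4.578e-05, 2.289e-05, 9.155e-05, 6.866e-05, 4.578e-05]  ψ = [0, 0, 0, 3, 3]  (obs o_2=5)
t=3: δ = [2.861e-06, 1.431e-06, 1.431e-06, 4.292e-06, 4.292e-06]  ψ = [2, 2, 0, 2, 3]  (obs o_3=0)
t=4: δ = [2.682e-07, 6.706e-08, 8.941e-08, 2.012e-07, 1.341e-07]  ψ = [4, 3, 0, 3, 3]  (obs o_4=2)
t=5: δ = [8.382e-09, 4.191e-09, 8.382e-09, 9.430e-09, 6.286e-09]  ψ = [0, 0, 0, 3, 3]  (obs o_5=1)
backtrack: best end state = 3; path = [1, 0, 2, 3, 3, 3]

path = [1, 0, 2, 3, 3, 3]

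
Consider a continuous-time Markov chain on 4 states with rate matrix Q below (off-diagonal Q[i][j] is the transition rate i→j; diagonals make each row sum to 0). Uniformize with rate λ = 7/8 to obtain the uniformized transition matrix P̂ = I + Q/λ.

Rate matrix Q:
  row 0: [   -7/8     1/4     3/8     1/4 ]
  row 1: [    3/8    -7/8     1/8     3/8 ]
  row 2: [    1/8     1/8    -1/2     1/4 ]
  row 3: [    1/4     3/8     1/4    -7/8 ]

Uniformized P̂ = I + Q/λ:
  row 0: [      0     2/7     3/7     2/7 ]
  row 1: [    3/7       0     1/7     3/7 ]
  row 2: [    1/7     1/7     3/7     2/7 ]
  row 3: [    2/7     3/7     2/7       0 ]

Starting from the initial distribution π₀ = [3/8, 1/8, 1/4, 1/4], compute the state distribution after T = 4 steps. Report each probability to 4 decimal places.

π = [0.2110, 0.2093, 0.3314, 0.2483]

t=0: π = [0.3750, 0.1250, 0.2500, 0.2500]
t=1: π = [0.1607, 0.2500, 0.3571, 0.2321]
t=2: π = [0.2245, 0.1964, 0.3240, 0.2551]
t=3: π = [0.2034, 0.2198, 0.3360, 0.2409]
t=4: π = [0.2110, 0.2093, 0.3314, 0.2483]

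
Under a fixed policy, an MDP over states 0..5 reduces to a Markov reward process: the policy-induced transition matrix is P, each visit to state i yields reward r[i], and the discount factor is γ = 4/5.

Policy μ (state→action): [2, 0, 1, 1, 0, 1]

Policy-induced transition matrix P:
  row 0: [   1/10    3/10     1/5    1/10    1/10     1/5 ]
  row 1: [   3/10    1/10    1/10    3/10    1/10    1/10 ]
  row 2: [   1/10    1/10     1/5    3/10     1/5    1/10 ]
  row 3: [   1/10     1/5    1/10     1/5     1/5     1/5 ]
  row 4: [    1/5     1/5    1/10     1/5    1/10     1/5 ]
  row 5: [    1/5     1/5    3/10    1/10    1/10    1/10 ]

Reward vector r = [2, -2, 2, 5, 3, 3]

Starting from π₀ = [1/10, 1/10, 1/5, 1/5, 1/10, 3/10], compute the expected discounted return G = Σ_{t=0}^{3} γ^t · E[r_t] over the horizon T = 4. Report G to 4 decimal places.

t=0: π = [0.1000, 0.1000, 0.2000, 0.2000, 0.1000, 0.3000], E[r] = 2.6000, γ^t·E[r] = 2.600000, running G = 2.600000
t=1: π = [0.1600, 0.1800, 0.1900, 0.1900, 0.1400, 0.1400], E[r] = 2.1300, γ^t·E[r] = 1.704000, running G = 4.304000
t=2: π = [0.1640, 0.1790, 0.1630, 0.2070, 0.1380, 0.1490], E[r] = 2.1920, γ^t·E[r] = 1.402880, running G = 5.706880
t=3: π = [0.1645, 0.1822, 0.1625, 0.2029, 0.1370, 0.1509], E[r] = 2.1678, γ^t·E[r] = 1.109914, running G = 6.816794

G = 6.8168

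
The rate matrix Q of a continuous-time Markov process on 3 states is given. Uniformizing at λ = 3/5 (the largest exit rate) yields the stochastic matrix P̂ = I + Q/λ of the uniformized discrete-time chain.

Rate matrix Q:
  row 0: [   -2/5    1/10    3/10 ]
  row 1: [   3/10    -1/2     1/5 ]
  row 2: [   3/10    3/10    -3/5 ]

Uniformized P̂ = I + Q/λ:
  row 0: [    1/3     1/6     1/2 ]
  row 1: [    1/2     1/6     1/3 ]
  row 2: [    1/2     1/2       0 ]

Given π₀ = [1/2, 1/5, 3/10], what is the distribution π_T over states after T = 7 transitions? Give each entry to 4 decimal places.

π = [0.4286, 0.2678, 0.3036]

t=0: π = [0.5000, 0.2000, 0.3000]
t=1: π = [0.4167, 0.2667, 0.3167]
t=2: π = [0.4306, 0.2722, 0.2972]
t=3: π = [0.4282, 0.2657, 0.3060]
t=4: π = [0.4286, 0.2687, 0.3027]
t=5: π = [0.4286, 0.2676, 0.3039]
t=6: π = [0.4286, 0.2680, 0.3035]
t=7: π = [0.4286, 0.2678, 0.3036]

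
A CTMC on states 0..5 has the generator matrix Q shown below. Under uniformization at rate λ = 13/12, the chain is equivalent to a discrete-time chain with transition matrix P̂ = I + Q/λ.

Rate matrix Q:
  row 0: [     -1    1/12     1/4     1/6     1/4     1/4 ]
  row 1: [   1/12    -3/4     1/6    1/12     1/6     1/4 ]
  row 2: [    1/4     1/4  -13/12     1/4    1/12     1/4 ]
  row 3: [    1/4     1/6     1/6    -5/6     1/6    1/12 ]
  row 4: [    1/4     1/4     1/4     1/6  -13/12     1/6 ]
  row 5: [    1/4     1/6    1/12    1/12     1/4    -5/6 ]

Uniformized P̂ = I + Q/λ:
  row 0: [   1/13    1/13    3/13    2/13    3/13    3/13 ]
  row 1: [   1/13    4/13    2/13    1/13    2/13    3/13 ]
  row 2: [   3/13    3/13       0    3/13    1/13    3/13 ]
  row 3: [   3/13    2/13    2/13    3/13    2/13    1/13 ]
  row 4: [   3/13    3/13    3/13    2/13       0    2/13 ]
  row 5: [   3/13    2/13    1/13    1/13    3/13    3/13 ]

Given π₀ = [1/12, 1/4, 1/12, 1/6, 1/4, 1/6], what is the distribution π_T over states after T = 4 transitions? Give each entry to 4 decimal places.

t=0: π = [0.0833, 0.2500, 0.0833, 0.1667, 0.2500, 0.1667]
t=1: π = [0.1795, 0.2115, 0.1538, 0.1410, 0.1282, 0.1859]
t=2: π = [0.1706, 0.1943, 0.1395, 0.1460, 0.1504, 0.1992]
t=3: π = [0.1746, 0.1929, 0.1417, 0.1455, 0.1484, 0.1967]
t=4: π = [0.1742, 0.1924, 0.1418, 0.1460, 0.1487, 0.1970]

π = [0.1742, 0.1924, 0.1418, 0.1460, 0.1487, 0.1970]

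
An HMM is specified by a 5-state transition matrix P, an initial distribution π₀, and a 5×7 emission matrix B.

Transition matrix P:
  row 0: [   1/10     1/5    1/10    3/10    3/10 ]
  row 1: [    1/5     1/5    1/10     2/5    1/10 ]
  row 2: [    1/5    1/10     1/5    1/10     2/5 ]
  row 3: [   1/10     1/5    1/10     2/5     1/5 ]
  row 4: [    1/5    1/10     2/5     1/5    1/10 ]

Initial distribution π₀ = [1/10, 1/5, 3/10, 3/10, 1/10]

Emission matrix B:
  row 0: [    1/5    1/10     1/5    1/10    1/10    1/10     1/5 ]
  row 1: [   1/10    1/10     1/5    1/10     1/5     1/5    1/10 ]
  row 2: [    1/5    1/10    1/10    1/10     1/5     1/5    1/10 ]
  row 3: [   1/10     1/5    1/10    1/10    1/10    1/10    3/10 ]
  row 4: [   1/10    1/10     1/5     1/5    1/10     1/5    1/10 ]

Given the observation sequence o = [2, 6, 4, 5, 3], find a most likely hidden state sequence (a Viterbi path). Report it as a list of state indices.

t=0: δ = [2.000e-02, 4.000e-02, 3.000e-02, 3.000e-02, 2.000e-02]  (obs o_0=2)
t=1: δ = [1.600e-03, 8.000e-04, 8.000e-04, 4.800e-03, 1.200e-03]  ψ = [1, 1, 4, 1, 2]  (obs o_1=6)
t=2: δ = [4.800e-05, 1.920e-04, 9.600e-05, 1.920e-04, 9.600e-05]  ψ = [3, 3, 3, 3, 3]  (obs o_2=4)
t=3: δ = [3.840e-06, 7.680e-06, 7.680e-06, 7.680e-06, 7.680e-06]  ψ = [1, 1, 4, 1, 2]  (obs o_3=5)
t=4: δ = [1.536e-07, 1.536e-07, 3.072e-07, 3.072e-07, 6.144e-07]  ψ = [1, 1, 4, 1, 2]  (obs o_4=3)
backtrack: best end state = 4; path = [1, 3, 4, 2, 4]

path = [1, 3, 4, 2, 4]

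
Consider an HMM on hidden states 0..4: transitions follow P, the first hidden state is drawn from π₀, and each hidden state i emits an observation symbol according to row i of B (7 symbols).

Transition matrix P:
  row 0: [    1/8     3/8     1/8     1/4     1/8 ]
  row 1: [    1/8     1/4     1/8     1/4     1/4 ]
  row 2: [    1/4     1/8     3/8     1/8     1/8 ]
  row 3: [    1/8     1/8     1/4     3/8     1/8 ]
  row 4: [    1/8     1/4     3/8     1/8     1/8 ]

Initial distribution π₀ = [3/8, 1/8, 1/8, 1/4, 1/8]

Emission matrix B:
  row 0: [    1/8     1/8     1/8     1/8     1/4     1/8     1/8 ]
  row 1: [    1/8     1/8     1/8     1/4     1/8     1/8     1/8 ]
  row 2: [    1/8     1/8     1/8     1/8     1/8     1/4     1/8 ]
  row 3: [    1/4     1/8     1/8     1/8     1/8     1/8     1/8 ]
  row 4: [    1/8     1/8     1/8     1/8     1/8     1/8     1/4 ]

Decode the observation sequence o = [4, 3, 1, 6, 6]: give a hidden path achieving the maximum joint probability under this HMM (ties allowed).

path = [0, 1, 1, 4, 2]

t=0: δ = [9.375e-02, 1.562e-02, 1.562e-02, 3.125e-02, 1.562e-02]  (obs o_0=4)
t=1: δ = [1.465e-03, 8.789e-03, 1.465e-03, 2.930e-03, 1.465e-03]  ψ = [0, 0, 0, 0, 0]  (obs o_1=3)
t=2: δ = [1.373e-04, 2.747e-04, 1.373e-04, 2.747e-04, 2.747e-04]  ψ = [1, 1, 1, 1, 1]  (obs o_2=1)
t=3: δ = [4.292e-06, 8.583e-06, 1.287e-05, 1.287e-05, 1.717e-05]  ψ = [1, 1, 4, 3, 1]  (obs o_3=6)
t=4: δ = [4.023e-07, 5.364e-07, 8.047e-07, 6.035e-07, 5.364e-07]  ψ = [2, 4, 4, 3, 1]  (obs o_4=6)
backtrack: best end state = 2; path = [0, 1, 1, 4, 2]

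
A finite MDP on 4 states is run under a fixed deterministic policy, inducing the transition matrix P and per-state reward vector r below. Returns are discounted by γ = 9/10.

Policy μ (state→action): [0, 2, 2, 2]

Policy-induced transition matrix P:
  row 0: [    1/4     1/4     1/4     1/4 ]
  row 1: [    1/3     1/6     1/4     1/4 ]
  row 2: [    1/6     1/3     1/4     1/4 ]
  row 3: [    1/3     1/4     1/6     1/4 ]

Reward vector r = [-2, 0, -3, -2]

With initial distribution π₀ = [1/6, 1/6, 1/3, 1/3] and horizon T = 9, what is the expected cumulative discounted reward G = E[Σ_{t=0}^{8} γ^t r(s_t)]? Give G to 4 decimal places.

t=0: π = [0.1667, 0.1667, 0.3333, 0.3333], E[r] = -2.0000, γ^t·E[r] = -2.000000, running G = -2.000000
t=1: π = [0.2639, 0.2639, 0.2222, 0.2500], E[r] = -1.6944, γ^t·E[r] = -1.525000, running G = -3.525000
t=2: π = [0.2743, 0.2465, 0.2292, 0.2500], E[r] = -1.7361, γ^t·E[r] = -1.406250, running G = -4.931250
t=3: π = [0.2723, 0.2486, 0.2292, 0.2500], E[r] = -1.7321, γ^t·E[r] = -1.262672, running G = -6.193922
t=4: π = [0.2724, 0.2484, 0.2292, 0.2500], E[r] = -1.7324, γ^t·E[r] = -1.136626, running G = -7.330548
t=5: π = [0.2724, 0.2484, 0.2292, 0.2500], E[r] = -1.7324, γ^t·E[r] = -1.022947, running G = -8.353495
t=6: π = [0.2724, 0.2484, 0.2292, 0.2500], E[r] = -1.7324, γ^t·E[r] = -0.920653, running G = -9.274148
t=7: π = [0.2724, 0.2484, 0.2292, 0.2500], E[r] = -1.7324, γ^t·E[r] = -0.828588, running G = -10.102737
t=8: π = [0.2724, 0.2484, 0.2292, 0.2500], E[r] = -1.7324, γ^t·E[r] = -0.745729, running G = -10.848466

G = -10.8485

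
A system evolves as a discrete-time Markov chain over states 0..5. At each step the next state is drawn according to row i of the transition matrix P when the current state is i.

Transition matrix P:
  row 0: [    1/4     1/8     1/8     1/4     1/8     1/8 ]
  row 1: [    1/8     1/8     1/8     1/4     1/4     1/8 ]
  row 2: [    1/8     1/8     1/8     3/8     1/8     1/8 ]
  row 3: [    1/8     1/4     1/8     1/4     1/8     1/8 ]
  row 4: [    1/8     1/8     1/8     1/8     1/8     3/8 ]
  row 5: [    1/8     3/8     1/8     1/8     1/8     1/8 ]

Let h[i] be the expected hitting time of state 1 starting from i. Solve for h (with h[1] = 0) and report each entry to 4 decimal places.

h = [5.1848, 0.0000, 5.1038, 4.5367, 4.9620, 3.9696]

First-step conditioning: h[1] = 0; for i ≠ 1, h[i] = 1 + Σ_k P[i][k]·h[k].
  h[0] = 1 + 1/4·h[0] + 1/8·h[2] + 1/4·h[3] + 1/8·h[4] + 1/8·h[5]
  h[2] = 1 + 1/8·h[0] + 1/8·h[2] + 3/8·h[3] + 1/8·h[4] + 1/8·h[5]
  h[3] = 1 + 1/8·h[0] + 1/8·h[2] + 1/4·h[3] + 1/8·h[4] + 1/8·h[5]
  h[4] = 1 + 1/8·h[0] + 1/8·h[2] + 1/8·h[3] + 1/8·h[4] + 3/8·h[5]
  h[5] = 1 + 1/8·h[0] + 1/8·h[2] + 1/8·h[3] + 1/8·h[4] + 1/8·h[5]
Solving the 5×5 linear system over states ≠ 1 gives exactly h = [2048/395, 0, 2016/395, 1792/395, 392/79, 1568/395] (h[1] = 0 is the target).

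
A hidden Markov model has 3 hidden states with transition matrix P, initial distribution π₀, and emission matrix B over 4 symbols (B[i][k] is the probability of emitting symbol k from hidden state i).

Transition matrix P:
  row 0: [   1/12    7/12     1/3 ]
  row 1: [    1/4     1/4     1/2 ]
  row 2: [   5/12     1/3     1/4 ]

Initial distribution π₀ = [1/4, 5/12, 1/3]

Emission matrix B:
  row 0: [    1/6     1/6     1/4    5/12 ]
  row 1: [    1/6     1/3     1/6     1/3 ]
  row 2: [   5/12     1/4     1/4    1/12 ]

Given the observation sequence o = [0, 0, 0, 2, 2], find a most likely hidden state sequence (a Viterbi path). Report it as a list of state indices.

t=0: δ = [4.167e-02, 6.944e-02, 1.389e-01]  (obs o_0=0)
t=1: δ = [9.645e-03, 7.716e-03, 1.447e-02]  ψ = [2, 2, 1]  (obs o_1=0)
t=2: δ = [1.005e-03, 9.377e-04, 1.608e-03]  ψ = [2, 0, 1]  (obs o_2=0)
t=3: δ = [1.674e-04, 9.768e-05, 1.172e-04]  ψ = [2, 0, 1]  (obs o_3=2)
t=4: δ = [1.221e-05, 1.628e-05, 1.395e-05]  ψ = [2, 0, 0]  (obs o_4=2)
backtrack: best end state = 1; path = [2, 1, 2, 0, 1]

path = [2, 1, 2, 0, 1]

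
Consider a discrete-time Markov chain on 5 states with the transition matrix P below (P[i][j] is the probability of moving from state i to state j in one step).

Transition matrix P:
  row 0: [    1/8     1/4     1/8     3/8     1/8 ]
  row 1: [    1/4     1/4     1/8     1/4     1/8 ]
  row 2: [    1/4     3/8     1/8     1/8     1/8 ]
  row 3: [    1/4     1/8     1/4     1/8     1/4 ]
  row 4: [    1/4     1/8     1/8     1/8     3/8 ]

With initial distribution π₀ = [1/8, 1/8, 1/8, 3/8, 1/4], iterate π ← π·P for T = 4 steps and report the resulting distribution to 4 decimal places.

t=0: π = [0.1250, 0.1250, 0.1250, 0.3750, 0.2500]
t=1: π = [0.2344, 0.1875, 0.1719, 0.1719, 0.2344]
t=2: π = [0.2207, 0.2207, 0.1465, 0.2070, 0.2051]
t=3: π = [0.2224, 0.2168, 0.1509, 0.2078, 0.2021]
t=4: π = [0.2222, 0.2176, 0.1510, 0.2077, 0.2015]

π = [0.2222, 0.2176, 0.1510, 0.2077, 0.2015]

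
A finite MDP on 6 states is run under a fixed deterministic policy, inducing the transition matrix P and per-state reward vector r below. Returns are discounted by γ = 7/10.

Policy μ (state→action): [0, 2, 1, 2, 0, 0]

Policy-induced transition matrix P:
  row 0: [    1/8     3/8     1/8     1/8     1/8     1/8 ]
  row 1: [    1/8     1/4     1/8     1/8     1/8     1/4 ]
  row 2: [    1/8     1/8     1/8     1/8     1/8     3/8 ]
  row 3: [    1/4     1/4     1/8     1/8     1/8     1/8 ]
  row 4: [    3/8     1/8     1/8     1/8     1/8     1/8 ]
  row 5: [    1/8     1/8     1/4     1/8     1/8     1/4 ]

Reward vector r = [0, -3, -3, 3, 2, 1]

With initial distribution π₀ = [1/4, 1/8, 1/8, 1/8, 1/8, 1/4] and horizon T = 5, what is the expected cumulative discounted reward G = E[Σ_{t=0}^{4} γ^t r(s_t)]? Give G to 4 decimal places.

t=0: π = [0.2500, 0.1250, 0.1250, 0.1250, 0.1250, 0.2500], E[r] = 0.1250, γ^t·E[r] = 0.125000, running G = 0.125000
t=1: π = [0.1719, 0.2188, 0.1563, 0.1250, 0.1250, 0.2031], E[r] = -0.2969, γ^t·E[r] = -0.207813, running G = -0.082813
t=2: π = [0.1719, 0.2109, 0.1504, 0.1250, 0.1250, 0.2168], E[r] = -0.2422, γ^t·E[r] = -0.118672, running G = -0.201484
t=3: π = [0.1719, 0.2100, 0.1521, 0.1250, 0.1250, 0.2161], E[r] = -0.2451, γ^t·E[r] = -0.084075, running G = -0.285560
t=4: π = [0.1719, 0.2098, 0.1520, 0.1250, 0.1250, 0.2163], E[r] = -0.2443, γ^t·E[r] = -0.058647, running G = -0.344207

G = -0.3442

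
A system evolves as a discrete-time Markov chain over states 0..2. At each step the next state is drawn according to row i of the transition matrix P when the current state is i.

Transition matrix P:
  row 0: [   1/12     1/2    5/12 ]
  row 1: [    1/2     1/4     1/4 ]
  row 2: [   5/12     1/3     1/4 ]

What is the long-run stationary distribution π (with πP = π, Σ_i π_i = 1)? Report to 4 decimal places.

π = [0.3350, 0.3592, 0.3058]

Balance equations π_j = Σ_i π_i·P[i][j]:
  π_0 = 1/12·π_0 + 1/2·π_1 + 5/12·π_2
  π_1 = 1/2·π_0 + 1/4·π_1 + 1/3·π_2
  normalize: π_0 + π_1 + π_2 = 1
Solving the linear system gives exactly π = [69/206, 37/103, 63/206].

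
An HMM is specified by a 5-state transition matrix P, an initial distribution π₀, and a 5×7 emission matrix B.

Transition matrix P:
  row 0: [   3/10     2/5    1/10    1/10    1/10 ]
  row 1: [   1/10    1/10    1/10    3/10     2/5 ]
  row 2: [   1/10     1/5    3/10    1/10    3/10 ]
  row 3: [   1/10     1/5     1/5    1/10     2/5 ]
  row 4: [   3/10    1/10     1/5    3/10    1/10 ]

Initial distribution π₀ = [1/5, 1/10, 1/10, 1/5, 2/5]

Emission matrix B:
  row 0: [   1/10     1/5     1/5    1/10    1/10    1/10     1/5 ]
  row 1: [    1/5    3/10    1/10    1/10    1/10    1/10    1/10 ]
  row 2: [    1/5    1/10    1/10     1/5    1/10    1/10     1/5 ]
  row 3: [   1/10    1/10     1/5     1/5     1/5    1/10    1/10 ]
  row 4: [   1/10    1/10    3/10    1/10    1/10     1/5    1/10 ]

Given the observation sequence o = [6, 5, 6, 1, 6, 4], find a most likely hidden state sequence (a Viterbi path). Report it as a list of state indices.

path = [3, 4, 0, 1, 4, 3]

t=0: δ = [4.000e-02, 1.000e-02, 2.000e-02, 2.000e-02, 4.000e-02]  (obs o_0=6)
t=1: δ = [1.200e-03, 1.600e-03, 8.000e-04, 1.200e-03, 1.600e-03]  ψ = [0, 0, 4, 4, 3]  (obs o_1=5)
t=2: δ = [9.600e-05, 4.800e-05, 6.400e-05, 4.800e-05, 6.400e-05]  ψ = [4, 0, 4, 1, 1]  (obs o_2=6)
t=3: δ = [5.760e-06, 1.152e-05, 1.920e-06, 1.920e-06, 1.920e-06]  ψ = [0, 0, 2, 4, 1]  (obs o_3=1)
t=4: δ = [3.456e-07, 2.304e-07, 2.304e-07, 3.456e-07, 4.608e-07]  ψ = [0, 0, 1, 1, 1]  (obs o_4=6)
t=5: δ = [1.382e-08, 1.382e-08, 9.216e-09, 2.765e-08, 1.382e-08]  ψ = [4, 0, 4, 4, 3]  (obs o_5=4)
backtrack: best end state = 3; path = [3, 4, 0, 1, 4, 3]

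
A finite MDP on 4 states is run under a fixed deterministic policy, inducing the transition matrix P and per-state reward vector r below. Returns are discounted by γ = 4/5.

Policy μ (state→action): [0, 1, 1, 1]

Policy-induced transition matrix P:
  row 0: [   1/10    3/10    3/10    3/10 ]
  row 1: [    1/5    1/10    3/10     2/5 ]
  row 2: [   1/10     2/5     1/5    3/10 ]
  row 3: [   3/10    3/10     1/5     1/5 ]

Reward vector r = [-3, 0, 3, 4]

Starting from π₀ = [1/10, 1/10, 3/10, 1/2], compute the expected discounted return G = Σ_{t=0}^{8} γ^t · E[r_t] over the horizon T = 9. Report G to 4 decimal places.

t=0: π = [0.1000, 0.1000, 0.3000, 0.5000], E[r] = 2.6000, γ^t·E[r] = 2.600000, running G = 2.600000
t=1: π = [0.2100, 0.3100, 0.2200, 0.2600], E[r] = 1.0700, γ^t·E[r] = 0.856000, running G = 3.456000
t=2: π = [0.1830, 0.2600, 0.2520, 0.3050], E[r] = 1.4270, γ^t·E[r] = 0.913280, running G = 4.369280
t=3: π = [0.1870, 0.2732, 0.2443, 0.2955], E[r] = 1.3539, γ^t·E[r] = 0.693197, running G = 5.062477
t=4: π = [0.1864, 0.2698, 0.2460, 0.2978], E[r] = 1.3699, γ^t·E[r] = 0.561103, running G = 5.623580
t=5: π = [0.1865, 0.2706, 0.2456, 0.2972], E[r] = 1.3661, γ^t·E[r] = 0.447634, running G = 6.071214
t=6: π = [0.1865, 0.2704, 0.2457, 0.2973], E[r] = 1.3670, γ^t·E[r] = 0.358355, running G = 6.429569
t=7: π = [0.1865, 0.2705, 0.2457, 0.2973], E[r] = 1.3668, γ^t·E[r] = 0.286635, running G = 6.716204
t=8: π = [0.1865, 0.2705, 0.2457, 0.2973], E[r] = 1.3668, γ^t·E[r] = 0.229317, running G = 6.945521

G = 6.9455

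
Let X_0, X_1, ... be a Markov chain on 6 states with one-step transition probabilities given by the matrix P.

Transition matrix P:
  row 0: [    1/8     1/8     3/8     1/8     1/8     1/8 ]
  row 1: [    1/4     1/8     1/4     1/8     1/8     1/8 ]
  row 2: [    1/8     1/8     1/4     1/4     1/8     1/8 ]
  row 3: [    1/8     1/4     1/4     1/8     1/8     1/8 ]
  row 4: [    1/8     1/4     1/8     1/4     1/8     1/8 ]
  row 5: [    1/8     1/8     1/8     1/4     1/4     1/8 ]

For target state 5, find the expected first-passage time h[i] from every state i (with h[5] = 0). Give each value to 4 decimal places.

First-step conditioning: h[5] = 0; for i ≠ 5, h[i] = 1 + Σ_k P[i][k]·h[k].
  h[0] = 1 + 1/8·h[0] + 1/8·h[1] + 3/8·h[2] + 1/8·h[3] + 1/8·h[4]
  h[1] = 1 + 1/4·h[0] + 1/8·h[1] + 1/4·h[2] + 1/8·h[3] + 1/8·h[4]
  h[2] = 1 + 1/8·h[0] + 1/8·h[1] + 1/4·h[2] + 1/4·h[3] + 1/8·h[4]
  h[3] = 1 + 1/8·h[0] + 1/4·h[1] + 1/4·h[2] + 1/8·h[3] + 1/8·h[4]
  h[4] = 1 + 1/8·h[0] + 1/4·h[1] + 1/8·h[2] + 1/4·h[3] + 1/8·h[4]
Solving the 5×5 linear system over states ≠ 5 gives exactly h = [8, 8, 8, 8, 8, 0] (h[5] = 0 is the target).

h = [8.0000, 8.0000, 8.0000, 8.0000, 8.0000, 0.0000]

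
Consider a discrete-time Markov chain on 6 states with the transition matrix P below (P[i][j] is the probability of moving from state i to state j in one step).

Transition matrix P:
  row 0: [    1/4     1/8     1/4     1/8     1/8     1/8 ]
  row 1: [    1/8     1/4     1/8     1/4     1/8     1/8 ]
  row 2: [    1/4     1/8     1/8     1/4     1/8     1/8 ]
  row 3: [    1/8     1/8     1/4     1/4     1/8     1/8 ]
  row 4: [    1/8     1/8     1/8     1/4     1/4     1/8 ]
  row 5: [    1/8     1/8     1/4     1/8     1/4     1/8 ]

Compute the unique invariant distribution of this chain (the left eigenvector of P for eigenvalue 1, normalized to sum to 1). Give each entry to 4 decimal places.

π = [0.1698, 0.1429, 0.1885, 0.2132, 0.1607, 0.1250]

Balance equations π_j = Σ_i π_i·P[i][j]:
  π_0 = 1/4·π_0 + 1/8·π_1 + 1/4·π_2 + 1/8·π_3 + 1/8·π_4 + 1/8·π_5
  π_1 = 1/8·π_0 + 1/4·π_1 + 1/8·π_2 + 1/8·π_3 + 1/8·π_4 + 1/8·π_5
  π_2 = 1/4·π_0 + 1/8·π_1 + 1/8·π_2 + 1/4·π_3 + 1/8·π_4 + 1/4·π_5
  π_3 = 1/8·π_0 + 1/4·π_1 + 1/4·π_2 + 1/4·π_3 + 1/4·π_4 + 1/8·π_5
  π_4 = 1/8·π_0 + 1/8·π_1 + 1/8·π_2 + 1/8·π_3 + 1/4·π_4 + 1/4·π_5
  normalize: π_0 + π_1 + π_2 + π_3 + π_4 + π_5 = 1
Solving the linear system gives exactly π = [599/3528, 1/7, 95/504, 94/441, 9/56, 1/8].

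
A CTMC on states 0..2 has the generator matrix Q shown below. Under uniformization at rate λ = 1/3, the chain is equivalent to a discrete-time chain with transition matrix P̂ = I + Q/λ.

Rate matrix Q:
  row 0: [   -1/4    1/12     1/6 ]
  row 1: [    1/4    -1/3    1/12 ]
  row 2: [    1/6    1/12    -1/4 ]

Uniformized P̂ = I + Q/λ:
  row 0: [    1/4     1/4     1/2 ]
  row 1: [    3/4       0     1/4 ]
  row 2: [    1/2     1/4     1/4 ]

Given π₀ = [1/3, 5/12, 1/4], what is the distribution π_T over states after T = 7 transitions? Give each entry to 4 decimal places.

π = [0.4401, 0.2000, 0.3599]

t=0: π = [0.3333, 0.4167, 0.2500]
t=1: π = [0.5208, 0.1458, 0.3333]
t=2: π = [0.4063, 0.2135, 0.3802]
t=3: π = [0.4518, 0.1966, 0.3516]
t=4: π = [0.4362, 0.2008, 0.3630]
t=5: π = [0.4412, 0.1998, 0.3590]
t=6: π = [0.4397, 0.2001, 0.3603]
t=7: π = [0.4401, 0.2000, 0.3599]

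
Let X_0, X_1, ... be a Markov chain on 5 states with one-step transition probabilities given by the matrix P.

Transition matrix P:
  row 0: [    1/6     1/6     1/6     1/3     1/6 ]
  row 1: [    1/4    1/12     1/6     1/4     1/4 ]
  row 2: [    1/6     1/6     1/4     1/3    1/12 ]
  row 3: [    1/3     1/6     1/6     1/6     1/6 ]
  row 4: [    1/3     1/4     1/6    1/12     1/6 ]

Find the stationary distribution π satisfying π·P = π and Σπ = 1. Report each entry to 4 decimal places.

Balance equations π_j = Σ_i π_i·P[i][j]:
  π_0 = 1/6·π_0 + 1/4·π_1 + 1/6·π_2 + 1/3·π_3 + 1/3·π_4
  π_1 = 1/6·π_0 + 1/12·π_1 + 1/6·π_2 + 1/6·π_3 + 1/4·π_4
  π_2 = 1/6·π_0 + 1/6·π_1 + 1/4·π_2 + 1/6·π_3 + 1/6·π_4
  π_3 = 1/3·π_0 + 1/4·π_1 + 1/3·π_2 + 1/6·π_3 + 1/12·π_4
  normalize: π_0 + π_1 + π_2 + π_3 + π_4 = 1
Solving the linear system gives exactly π = [2958/11935, 284/1705, 2/11, 569/2387, 282/1705].

π = [0.2478, 0.1666, 0.1818, 0.2384, 0.1654]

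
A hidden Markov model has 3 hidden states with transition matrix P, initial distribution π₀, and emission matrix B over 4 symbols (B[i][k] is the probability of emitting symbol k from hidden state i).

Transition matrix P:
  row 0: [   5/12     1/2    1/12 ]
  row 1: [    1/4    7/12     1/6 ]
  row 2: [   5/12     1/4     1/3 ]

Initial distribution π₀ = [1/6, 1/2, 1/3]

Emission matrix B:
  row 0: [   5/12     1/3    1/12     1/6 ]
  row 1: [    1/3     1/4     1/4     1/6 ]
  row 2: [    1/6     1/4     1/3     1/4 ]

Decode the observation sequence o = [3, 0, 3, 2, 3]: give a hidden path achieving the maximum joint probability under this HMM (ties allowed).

path = [1, 1, 1, 1, 1]

t=0: δ = [2.778e-02, 8.333e-02, 8.333e-02]  (obs o_0=3)
t=1: δ = [1.447e-02, 1.620e-02, 4.630e-03]  ψ = [2, 1, 2]  (obs o_1=0)
t=2: δ = [1.005e-03, 1.575e-03, 6.752e-04]  ψ = [0, 1, 1]  (obs o_2=3)
t=3: δ = [3.489e-05, 2.297e-04, 8.752e-05]  ψ = [0, 1, 1]  (obs o_3=2)
t=4: δ = [9.573e-06, 2.234e-05, 9.573e-06]  ψ = [1, 1, 1]  (obs o_4=3)
backtrack: best end state = 1; path = [1, 1, 1, 1, 1]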